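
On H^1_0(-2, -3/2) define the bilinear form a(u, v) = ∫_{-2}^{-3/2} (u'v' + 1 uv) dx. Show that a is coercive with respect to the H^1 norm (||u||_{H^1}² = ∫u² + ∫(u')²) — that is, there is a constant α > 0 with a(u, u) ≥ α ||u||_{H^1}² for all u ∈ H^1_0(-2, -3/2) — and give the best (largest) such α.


α = 1

Coercivity of a(·,·) on H^1_0(-2, -3/2) means a(u, u) ≥ α ||u||_{H^1}² for every u ∈ H^1_0.
The interval has length L = 1/2, and Poincaré/coercivity depend only on L. Here a(u, u) = ∫(u')² + (1)·∫u².
Here c = 1 ≥ 1, so a(u,u) = ∫(u')² + c∫u² ≥ ∫(u')² + ∫u² = ||u||_{H^1}², i.e. α = 1 works. No larger α is possible: a(u,u) ≥ α||u||_{H^1}² means (1−α)∫(u')² ≥ (α−c)∫u², and for the modes u_n = sin(nπ(x−x₀)/L) (x₀ the left endpoint) one has ∫u_n²/∫(u_n')² = (L/(nπ))² → 0, so a(u_n,u_n)/||u_n||_{H^1}² → 1. Hence the optimal constant is α = 1.
Therefore α = 1.


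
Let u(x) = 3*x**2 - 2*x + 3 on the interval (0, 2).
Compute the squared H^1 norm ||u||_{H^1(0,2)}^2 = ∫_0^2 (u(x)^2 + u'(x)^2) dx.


||u||_{H^1}^2 = 1774/15

The H^1 norm (squared) on an interval (0, L) is
  ||u||_{H^1}^2 = ∫_0^L u(x)^2 dx + ∫_0^L u'(x)^2 dx.
Compute u'(x) = 6*x - 2.
Then u(x)^2 = 9*x**4 - 12*x**3 + 22*x**2 - 12*x + 9 and u'(x)^2 = 36*x**2 - 24*x + 4.
Integrate each monomial from 0 to 2 using ∫_0^2 c·x^n dx = c·2^(n+1)/(n+1):
  ∫_0^2 u(x)^2 dx = ∫_0^2 (9*x^4 - 12*x^3 + 22*x^2 - 12*x + 9) dx. Term by term:
    ∫_0^2 9*x^4 dx = 288/5;  ∫_0^2 -12*x^3 dx = -48;  ∫_0^2 22*x^2 dx = 176/3;
    ∫_0^2 -12*x dx = -24;  ∫_0^2 9 dx = 18.
  Sum: 288/5 − 48 + 176/3 − 24 + 18 = 934/15.
  ∫_0^2 u'(x)^2 dx = ∫_0^2 (36*x^2 - 24*x + 4) dx. Term by term:
    ∫_0^2 36*x^2 dx = 96;  ∫_0^2 -24*x dx = -48;  ∫_0^2 4 dx = 8.
  Sum: 96 − 48 + 8 = 56.
Adding: ||u||_{H^1}^2 = 934/15 + 56 = 1774/15.


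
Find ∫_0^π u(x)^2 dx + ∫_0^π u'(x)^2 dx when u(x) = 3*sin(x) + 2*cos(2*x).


||u||_{H^1(0,π)}^2 = -40 + 19*π

u'(x) = -4*sin(2*x) + 3*cos(x).
Expand u² and (u')² and integrate term by term on (0, π), using: for integers n ≥ 1, ∫_0^π sin²(nx) dx = ∫_0^π cos²(nx) dx = π/2; for n ≠ n', ∫_0^π sin(nx)sin(n'x) dx = ∫_0^π cos(nx)cos(n'x) dx = 0; and by product-to-sum, ∫_0^π sin(nx)cos(n'x) dx = ½∫_0^π [sin((n+n')x) + sin((n−n')x)] dx, which is 0 when n+n' is even and 2n/(n²−n'²) when n+n' is odd (it need not vanish on (0, π)).
  u² squared terms: (2)²·∫cos(2x)² dx = 4·π/2 = 2*π;  (3)²·∫sin(x)² dx = 9·π/2 = 9*π/2.
  u² cross terms: 2·(2)·(3)·∫cos(2x)·sin(x) dx = 12·(-2/3) = -8.
  So ∫_0^π u² dx = 2*π + 9*π/2 − 8 = -8 + 13*π/2.
  (u')² squared terms: (-4)²·∫sin(2x)² dx = 16·π/2 = 8*π;  (3)²·∫cos(x)² dx = 9·π/2 = 9*π/2.
  (u')² cross terms: 2·(-4)·(3)·∫sin(2x)·cos(x) dx = -24·(4/3) = -32.
  So ∫_0^π (u')² dx = 8*π + 9*π/2 − 32 = -32 + 25*π/2.
||u||_{H^1}^2 = (-8 + 13*π/2) + (-32 + 25*π/2) = -40 + 19*π.


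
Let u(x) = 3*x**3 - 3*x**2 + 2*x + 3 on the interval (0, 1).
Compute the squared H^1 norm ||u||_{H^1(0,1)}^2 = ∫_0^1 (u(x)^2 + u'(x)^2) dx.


||u||_{H^1}^2 = 4099/210

The H^1 norm (squared) on an interval (0, L) is
  ||u||_{H^1}^2 = ∫_0^L u(x)^2 dx + ∫_0^L u'(x)^2 dx.
Compute u'(x) = 9*x**2 - 6*x + 2.
Then u(x)^2 = 9*x**6 - 18*x**5 + 21*x**4 + 6*x**3 - 14*x**2 + 12*x + 9 and u'(x)^2 = 81*x**4 - 108*x**3 + 72*x**2 - 24*x + 4.
Integrate each monomial from 0 to 1 using ∫_0^1 c·x^n dx = c·1^(n+1)/(n+1):
  ∫_0^1 u(x)^2 dx = ∫_0^1 (9*x^6 - 18*x^5 + 21*x^4 + 6*x^3 - 14*x^2 + 12*x + 9) dx. Term by term:
    ∫_0^1 9*x^6 dx = 9/7;  ∫_0^1 -18*x^5 dx = -3;  ∫_0^1 21*x^4 dx = 21/5;
    ∫_0^1 6*x^3 dx = 3/2;  ∫_0^1 -14*x^2 dx = -14/3;  ∫_0^1 12*x dx = 6;
    ∫_0^1 9 dx = 9.
  Sum: 9/7 − 3 + 21/5 + 3/2 − 14/3 + 6 + 9 = 3007/210.
  ∫_0^1 u'(x)^2 dx = ∫_0^1 (81*x^4 - 108*x^3 + 72*x^2 - 24*x + 4) dx. Term by term:
    ∫_0^1 81*x^4 dx = 81/5;  ∫_0^1 -108*x^3 dx = -27;  ∫_0^1 72*x^2 dx = 24;
    ∫_0^1 -24*x dx = -12;  ∫_0^1 4 dx = 4.
  Sum: 81/5 − 27 + 24 − 12 + 4 = 26/5.
Adding: ||u||_{H^1}^2 = 3007/210 + 26/5 = 4099/210.


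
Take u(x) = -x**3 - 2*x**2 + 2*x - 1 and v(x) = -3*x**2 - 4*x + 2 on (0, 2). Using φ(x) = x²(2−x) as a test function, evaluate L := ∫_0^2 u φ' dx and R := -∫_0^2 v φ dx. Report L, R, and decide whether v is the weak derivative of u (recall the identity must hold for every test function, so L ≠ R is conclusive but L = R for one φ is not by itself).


LHS = 152/15, RHS = 152/15. Yes, v = u' weakly.

u(x) = -x**3 - 2*x**2 + 2*x - 1, classical derivative u'(x) = -3*x**2 - 4*x + 2.
φ(x) = x²(2−x), so φ'(x) = x*(4 - 3*x).
Note φ(0) = φ(2) = 0, so the boundary term u·φ vanishes.
LHS = ∫_0^2 u(x) φ'(x) dx = ∫_0^2 (3*x^5 + 2*x^4 - 14*x^3 + 11*x^2 - 4*x) dx. Term by term:
  ∫_0^2 3*x^5 dx = 32;  ∫_0^2 2*x^4 dx = 64/5;  ∫_0^2 -14*x^3 dx = -56;
  ∫_0^2 11*x^2 dx = 88/3;  ∫_0^2 -4*x dx = -8.
Sum: 32 + 64/5 − 56 + 88/3 − 8 = 152/15.
So LHS = 152/15.
∫_0^2 v(x) φ(x) dx = ∫_0^2 (3*x^5 - 2*x^4 - 10*x^3 + 4*x^2) dx. Term by term:
  ∫_0^2 3*x^5 dx = 32;  ∫_0^2 -2*x^4 dx = -64/5;  ∫_0^2 -10*x^3 dx = -40;
  ∫_0^2 4*x^2 dx = 32/3.
Sum: 32 − 64/5 − 40 + 32/3 = -152/15.
So RHS = -∫_0^2 v(x) φ(x) dx = 152/15.
LHS = RHS, so the identity holds for this test φ.
Moreover u is smooth here and v(x) = u'(x) = -3*x**2 - 4*x + 2 pointwise, so the identity holds for every test function. Hence v is the weak derivative of u.


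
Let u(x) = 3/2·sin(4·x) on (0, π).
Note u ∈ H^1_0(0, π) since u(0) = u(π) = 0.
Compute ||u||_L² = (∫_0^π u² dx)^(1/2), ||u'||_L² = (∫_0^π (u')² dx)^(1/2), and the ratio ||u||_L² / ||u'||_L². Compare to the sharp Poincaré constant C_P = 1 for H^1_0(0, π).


||u||_L² / ||u'||_L² = 1/4 < C_P = 1.

u(x) = 3/2·sin(4·x), so u'(x) = 6*cos(4*x).
Writing u(x) = A·sin(kπx/L) with A = 3/2 and k = 4, use ∫_0^L sin²(kπx/L) dx = L/2 and ∫_0^L cos²(kπx/L) dx = L/2.
u² = 9/4·sin²(4·x) and (u')² = 36·cos²(4·x), and each of sin², cos² integrates to L/2 = π/2 over (0, π).
∫_0^π u² dx = 9*π/8, so ||u||_L² = 3*sqrt(2)*sqrt(π)/4.
∫_0^π (u')² dx = 18*π, so ||u'||_L² = 3*sqrt(2)*sqrt(π).
Ratio ||u||_L² / ||u'||_L² = 1/4.
Sharp Poincaré constant on H^1_0(0, π) is C_P = L/π = 1, achieved by sin(x).
This is the k = 4 harmonic; the ratio L/(kπ) is strictly less than C_P = L/π, consistent with the sharp inequality ||u||_L² ≤ C_P ||u'||_L².


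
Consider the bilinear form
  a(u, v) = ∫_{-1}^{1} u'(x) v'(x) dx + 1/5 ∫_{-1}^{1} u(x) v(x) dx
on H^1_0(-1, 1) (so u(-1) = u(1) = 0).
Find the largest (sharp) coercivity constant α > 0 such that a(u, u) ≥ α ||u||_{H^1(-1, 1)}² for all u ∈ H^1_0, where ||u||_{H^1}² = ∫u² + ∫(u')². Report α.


α = (4/5 + π^2)/(4 + π^2)

Coercivity of a(·,·) on H^1_0(-1, 1) means a(u, u) ≥ α ||u||_{H^1}² for every u ∈ H^1_0.
The interval has length L = 2, and Poincaré/coercivity depend only on L. Here a(u, u) = ∫(u')² + (1/5)·∫u².
Here 0 < c = 1/5 < 1. The condition a(u,u) ≥ α||u||_{H^1}² reads (1−α)∫(u')² ≥ (α−c)∫u². Any admissible α is ≤ 1 (rapidly oscillating u have ∫u²/∫(u')² → 0), and α = 1 would force 0 ≥ (1−c)∫u², impossible since c < 1; so 1−α > 0. By the sharp Poincaré inequality on H^1_0 of an interval of length L, ∫(u')² ≥ (π/L)²∫u² with equality for the first sine mode sin(π(x−x₀)/L) (x₀ the left endpoint), so the inequality holds for all u iff (1−α)(π/L)² ≥ α − c, i.e. α ≤ ((π/L)² + c)/((π/L)² + 1) = (1 + c(L/π)²)/(1 + (L/π)²). With (π/L)² = π^2/4 and c = 1/5, the largest admissible constant is α = ((π/L)² + c)/((π/L)² + 1).
Simplifying, α = (4/5 + π^2)/(4 + π^2).


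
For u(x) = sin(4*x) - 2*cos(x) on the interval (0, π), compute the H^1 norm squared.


||u||_{H^1(0,π)}^2 = -64/15 + 25*π/2

u'(x) = 2*sin(x) + 4*cos(4*x).
Expand u² and (u')² and integrate term by term on (0, π), using: for integers n ≥ 1, ∫_0^π sin²(nx) dx = ∫_0^π cos²(nx) dx = π/2; for n ≠ n', ∫_0^π sin(nx)sin(n'x) dx = ∫_0^π cos(nx)cos(n'x) dx = 0; and by product-to-sum, ∫_0^π sin(nx)cos(n'x) dx = ½∫_0^π [sin((n+n')x) + sin((n−n')x)] dx, which is 0 when n+n' is even and 2n/(n²−n'²) when n+n' is odd (it need not vanish on (0, π)).
  u² squared terms: (-2)²·∫cos(x)² dx = 4·π/2 = 2*π;  (1)²·∫sin(4x)² dx = 1·π/2 = π/2.
  u² cross terms: 2·(-2)·(1)·∫cos(x)·sin(4x) dx = -4·(8/15) = -32/15.
  So ∫_0^π u² dx = 2*π + π/2 − 32/15 = -32/15 + 5*π/2.
  (u')² squared terms: (2)²·∫sin(x)² dx = 4·π/2 = 2*π;  (4)²·∫cos(4x)² dx = 16·π/2 = 8*π.
  (u')² cross terms: 2·(2)·(4)·∫sin(x)·cos(4x) dx = 16·(-2/15) = -32/15.
  So ∫_0^π (u')² dx = 2*π + 8*π − 32/15 = -32/15 + 10*π.
||u||_{H^1}^2 = (-32/15 + 5*π/2) + (-32/15 + 10*π) = -64/15 + 25*π/2.


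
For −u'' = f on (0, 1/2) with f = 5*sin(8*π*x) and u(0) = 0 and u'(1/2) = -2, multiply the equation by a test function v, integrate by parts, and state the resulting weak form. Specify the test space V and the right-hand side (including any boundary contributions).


V = {v ∈ H^1(0, 1/2) : v(0) = 0} (test functions vanish at x = 0 where u is specified); weak form: ∫_0^1/2 u'v' dx = ∫_0^1/2 (5*sin(8*π*x)) v dx − 2·v(1/2) for all v ∈ V.

Multiply both sides by a test function v and integrate from 0 to 1/2:
  ∫_0^1/2 −u''(x) v(x) dx = ∫_0^1/2 f(x) v(x) dx.
Integrate the LHS by parts once:
  ∫_0^1/2 −u'' v dx = −[u'(x) v(x)]_0^1/2 + ∫_0^1/2 u'(x) v'(x) dx.
Thus ∫_0^1/2 u'(x) v'(x) dx = ∫_0^1/2 f(x) v(x) dx + [u'(x) v(x)]_0^1/2.
Choose V so that boundary terms are either known or forced to vanish.
Mixed BC: u(0) = 0 (Dirichlet) and u'(1/2) = -2 (Neumann). Define V = {v ∈ H^1(0, 1/2) : v(0) = 0}. Then [u' v]_0^1/2 = u'(1/2)·v(1/2) − u'(0)·0 = − 2·v(1/2).
Weak formulation: find u (satisfying any essential BC) such that ∫_0^1/2 u'(x) v'(x) dx = ∫_0^1/2 f v dx − 2·v(1/2) for all v ∈ V (Dirichlet at 0 absorbed into V; Neumann datum at x = 1/2 contributes the boundary term).
Substituting f(x) = 5*sin(8*π*x), the right-hand side is ∫_0^1/2 (5*sin(8*π*x)) v dx − 2·v(1/2).


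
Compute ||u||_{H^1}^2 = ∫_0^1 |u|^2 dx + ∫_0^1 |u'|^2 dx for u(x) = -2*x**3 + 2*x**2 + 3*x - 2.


||u||_{H^1}^2 = 1103/105

The H^1 norm (squared) on an interval (0, L) is
  ||u||_{H^1}^2 = ∫_0^L u(x)^2 dx + ∫_0^L u'(x)^2 dx.
Compute u'(x) = -6*x**2 + 4*x + 3.
Then u(x)^2 = 4*x**6 - 8*x**5 - 8*x**4 + 20*x**3 + x**2 - 12*x + 4 and u'(x)^2 = 36*x**4 - 48*x**3 - 20*x**2 + 24*x + 9.
Integrate each monomial from 0 to 1 using ∫_0^1 c·x^n dx = c·1^(n+1)/(n+1):
  ∫_0^1 u(x)^2 dx = ∫_0^1 (4*x^6 - 8*x^5 - 8*x^4 + 20*x^3 + x^2 - 12*x + 4) dx. Term by term:
    ∫_0^1 4*x^6 dx = 4/7;  ∫_0^1 -8*x^5 dx = -4/3;  ∫_0^1 -8*x^4 dx = -8/5;
    ∫_0^1 20*x^3 dx = 5;  ∫_0^1 x^2 dx = 1/3;  ∫_0^1 -12*x dx = -6;
    ∫_0^1 4 dx = 4.
  Sum: 4/7 − 4/3 − 8/5 + 5 + 1/3 − 6 + 4 = 34/35.
  ∫_0^1 u'(x)^2 dx = ∫_0^1 (36*x^4 - 48*x^3 - 20*x^2 + 24*x + 9) dx. Term by term:
    ∫_0^1 36*x^4 dx = 36/5;  ∫_0^1 -48*x^3 dx = -12;  ∫_0^1 -20*x^2 dx = -20/3;
    ∫_0^1 24*x dx = 12;  ∫_0^1 9 dx = 9.
  Sum: 36/5 − 12 − 20/3 + 12 + 9 = 143/15.
Adding: ||u||_{H^1}^2 = 34/35 + 143/15 = 1103/105.


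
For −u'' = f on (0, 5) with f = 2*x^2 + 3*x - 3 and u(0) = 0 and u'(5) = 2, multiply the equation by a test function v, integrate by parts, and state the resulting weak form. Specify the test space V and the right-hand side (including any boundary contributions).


V = {v ∈ H^1(0, 5) : v(0) = 0} (test functions vanish at x = 0 where u is specified); weak form: ∫_0^5 u'v' dx = ∫_0^5 (2*x^2 + 3*x - 3) v dx + 2·v(5) for all v ∈ V.

Multiply both sides by a test function v and integrate from 0 to 5:
  ∫_0^5 −u''(x) v(x) dx = ∫_0^5 f(x) v(x) dx.
Integrate the LHS by parts once:
  ∫_0^5 −u'' v dx = −[u'(x) v(x)]_0^5 + ∫_0^5 u'(x) v'(x) dx.
Thus ∫_0^5 u'(x) v'(x) dx = ∫_0^5 f(x) v(x) dx + [u'(x) v(x)]_0^5.
Choose V so that boundary terms are either known or forced to vanish.
Mixed BC: u(0) = 0 (Dirichlet) and u'(5) = 2 (Neumann). Define V = {v ∈ H^1(0, 5) : v(0) = 0}. Then [u' v]_0^5 = u'(5)·v(5) − u'(0)·0 = 2·v(5).
Weak formulation: find u (satisfying any essential BC) such that ∫_0^5 u'(x) v'(x) dx = ∫_0^5 f v dx + 2·v(5) for all v ∈ V (Dirichlet at 0 absorbed into V; Neumann datum at x = 5 contributes the boundary term).
Substituting f(x) = 2*x^2 + 3*x - 3, the right-hand side is ∫_0^5 (2*x^2 + 3*x - 3) v dx + 2·v(5).


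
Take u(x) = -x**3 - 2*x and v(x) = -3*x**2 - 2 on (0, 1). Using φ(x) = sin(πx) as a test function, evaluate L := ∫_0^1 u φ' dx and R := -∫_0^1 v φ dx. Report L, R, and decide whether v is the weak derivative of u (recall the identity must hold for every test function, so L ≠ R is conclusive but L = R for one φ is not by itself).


LHS = -12/π^3 + 7/π, RHS = -12/π^3 + 7/π. Yes, v = u' weakly.

u(x) = -x**3 - 2*x, classical derivative u'(x) = -3*x**2 - 2.
φ(x) = sin(πx), so φ'(x) = π*cos(π*x).
Note φ(0) = φ(1) = 0, so the boundary term u·φ vanishes.
LHS = ∫_0^1 u(x) φ'(x) dx = ∫_0^1 (-π*x^3*cos(π*x) - 2*π*x*cos(π*x)) dx. Term by term:
  ∫_0^1 -π*x^3*cos(π*x) dx = -12/π^3 + 3/π;  ∫_0^1 -2*π*x*cos(π*x) dx = 4/π.
Sum: -12/π^3 + 3/π + 4/π = -12/π^3 + 7/π.
So LHS = -12/π^3 + 7/π.
∫_0^1 v(x) φ(x) dx = ∫_0^1 (-3*x^2*sin(π*x) - 2*sin(π*x)) dx. Term by term:
  ∫_0^1 -2*sin(π*x) dx = -4/π;  ∫_0^1 -3*x^2*sin(π*x) dx = -3/π + 12/π^3.
Sum: -4/π + -3/π + 12/π^3 = -7/π + 12/π^3.
So RHS = -∫_0^1 v(x) φ(x) dx = -12/π^3 + 7/π.
LHS = RHS, so the identity holds for this test φ.
Moreover u is smooth here and v(x) = u'(x) = -3*x**2 - 2 pointwise, so the identity holds for every test function. Hence v is the weak derivative of u.


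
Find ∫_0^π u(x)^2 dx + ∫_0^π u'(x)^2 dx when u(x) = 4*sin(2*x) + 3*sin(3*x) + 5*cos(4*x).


||u||_{H^1(0,π)}^2 = -3060/7 + 595*π/2

u'(x) = -20*sin(4*x) + 8*cos(2*x) + 9*cos(3*x).
Expand u² and (u')² and integrate term by term on (0, π), using: for integers n ≥ 1, ∫_0^π sin²(nx) dx = ∫_0^π cos²(nx) dx = π/2; for n ≠ n', ∫_0^π sin(nx)sin(n'x) dx = ∫_0^π cos(nx)cos(n'x) dx = 0; and by product-to-sum, ∫_0^π sin(nx)cos(n'x) dx = ½∫_0^π [sin((n+n')x) + sin((n−n')x)] dx, which is 0 when n+n' is even and 2n/(n²−n'²) when n+n' is odd (it need not vanish on (0, π)).
  u² squared terms: (3)²·∫sin(3x)² dx = 9·π/2 = 9*π/2;  (4)²·∫sin(2x)² dx = 16·π/2 = 8*π;  (5)²·∫cos(4x)² dx = 25·π/2 = 25*π/2.
  u² cross terms: 2·(3)·(4)·∫sin(3x)·sin(2x) dx = 24·(0) = 0;  2·(3)·(5)·∫sin(3x)·cos(4x) dx = 30·(-6/7) = -180/7;  2·(4)·(5)·∫sin(2x)·cos(4x) dx = 40·(0) = 0.
  So ∫_0^π u² dx = 9*π/2 + 8*π + 25*π/2 + 0 − 180/7 + 0 = -180/7 + 25*π.
  (u')² squared terms: (-20)²·∫sin(4x)² dx = 400·π/2 = 200*π;  (8)²·∫cos(2x)² dx = 64·π/2 = 32*π;  (9)²·∫cos(3x)² dx = 81·π/2 = 81*π/2.
  (u')² cross terms: 2·(-20)·(8)·∫sin(4x)·cos(2x) dx = -320·(0) = 0;  2·(-20)·(9)·∫sin(4x)·cos(3x) dx = -360·(8/7) = -2880/7;  2·(8)·(9)·∫cos(2x)·cos(3x) dx = 144·(0) = 0.
  So ∫_0^π (u')² dx = 200*π + 32*π + 81*π/2 + 0 − 2880/7 + 0 = -2880/7 + 545*π/2.
||u||_{H^1}^2 = (-180/7 + 25*π) + (-2880/7 + 545*π/2) = -3060/7 + 595*π/2.


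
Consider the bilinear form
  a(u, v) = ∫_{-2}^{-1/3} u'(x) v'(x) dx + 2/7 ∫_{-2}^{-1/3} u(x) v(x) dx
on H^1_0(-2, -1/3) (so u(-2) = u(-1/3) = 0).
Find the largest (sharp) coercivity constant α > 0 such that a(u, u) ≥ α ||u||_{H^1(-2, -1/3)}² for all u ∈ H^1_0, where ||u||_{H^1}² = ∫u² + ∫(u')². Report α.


α = (50 + 63*π^2)/(7*(25 + 9*π^2))

Coercivity of a(·,·) on H^1_0(-2, -1/3) means a(u, u) ≥ α ||u||_{H^1}² for every u ∈ H^1_0.
The interval has length L = 5/3, and Poincaré/coercivity depend only on L. Here a(u, u) = ∫(u')² + (2/7)·∫u².
Here 0 < c = 2/7 < 1. The condition a(u,u) ≥ α||u||_{H^1}² reads (1−α)∫(u')² ≥ (α−c)∫u². Any admissible α is ≤ 1 (rapidly oscillating u have ∫u²/∫(u')² → 0), and α = 1 would force 0 ≥ (1−c)∫u², impossible since c < 1; so 1−α > 0. By the sharp Poincaré inequality on H^1_0 of an interval of length L, ∫(u')² ≥ (π/L)²∫u² with equality for the first sine mode sin(π(x−x₀)/L) (x₀ the left endpoint), so the inequality holds for all u iff (1−α)(π/L)² ≥ α − c, i.e. α ≤ ((π/L)² + c)/((π/L)² + 1) = (1 + c(L/π)²)/(1 + (L/π)²). With (π/L)² = 9*π^2/25 and c = 2/7, the largest admissible constant is α = ((π/L)² + c)/((π/L)² + 1).
Simplifying, α = (50 + 63*π^2)/(7*(25 + 9*π^2)).


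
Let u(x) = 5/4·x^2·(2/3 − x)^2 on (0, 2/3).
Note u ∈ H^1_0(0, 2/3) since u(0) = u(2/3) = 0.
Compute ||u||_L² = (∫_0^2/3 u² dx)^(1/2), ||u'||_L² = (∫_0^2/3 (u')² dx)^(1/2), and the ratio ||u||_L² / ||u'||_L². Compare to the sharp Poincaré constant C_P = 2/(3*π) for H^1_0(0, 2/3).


||u||_L² / ||u'||_L² = sqrt(3)/9 < C_P = 2/(3*π).

u(x) = 5/4·x^2·(2/3 − x)^2, so u'(x) = 5*x*(3*x - 2)*(3*x - 1)/9.
u(x) = 5/4·x^2·(2/3 − x)^2 vanishes at x = 0 and x = 2/3, so u ∈ H^1_0(0, 2/3). Differentiate via the product rule and integrate the resulting polynomials term by term.
  ∫_0^2/3 u² dx = ∫_0^2/3 (25*x^8/16 - 25*x^7/6 + 25*x^6/6 - 50*x^5/27 + 25*x^4/81) dx. Term by term:
    ∫_0^2/3 25*x^8/16 dx = 800/177147;  ∫_0^2/3 -25*x^7/6 dx = -400/19683;  ∫_0^2/3 25*x^6/6 dx = 1600/45927;
    ∫_0^2/3 -50*x^5/27 dx = -1600/59049;  ∫_0^2/3 25*x^4/81 dx = 160/19683.
  Sum: 800/177147 − 400/19683 + 1600/45927 − 1600/59049 + 160/19683 = 80/1240029.
  ∫_0^2/3 (u')² dx = ∫_0^2/3 (25*x^6 - 50*x^5 + 325*x^4/9 - 100*x^3/9 + 100*x^2/81) dx. Term by term:
    ∫_0^2/3 25*x^6 dx = 3200/15309;  ∫_0^2/3 -50*x^5 dx = -1600/2187;  ∫_0^2/3 325*x^4/9 dx = 2080/2187;
    ∫_0^2/3 -100*x^3/9 dx = -400/729;  ∫_0^2/3 100*x^2/81 dx = 800/6561.
  Sum: 3200/15309 − 1600/2187 + 2080/2187 − 400/729 + 800/6561 = 80/45927.
∫_0^2/3 u² dx = 80/1240029, so ||u||_L² = 4*sqrt(105)/5103.
∫_0^2/3 (u')² dx = 80/45927, so ||u'||_L² = 4*sqrt(35)/567.
Ratio ||u||_L² / ||u'||_L² = sqrt(3)/9.
Sharp Poincaré constant on H^1_0(0, 2/3) is C_P = L/π = 2/(3*π), achieved by sin(3*π/2·x).
A polynomial bump cannot attain the sharp Poincaré constant (only the first sine eigenfunction does), so the ratio is strictly less than C_P, consistent with ||u||_L² ≤ C_P ||u'||_L².


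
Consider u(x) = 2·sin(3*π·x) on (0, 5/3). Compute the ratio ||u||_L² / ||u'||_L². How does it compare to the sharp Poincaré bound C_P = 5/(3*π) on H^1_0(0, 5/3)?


||u||_L² / ||u'||_L² = 1/(3*π) < C_P = 5/(3*π).

u(x) = 2·sin(3*π·x), so u'(x) = 6*π*cos(3*π*x).
Writing u(x) = A·sin(kπx/L) with A = 2 and k = 5, use ∫_0^L sin²(kπx/L) dx = L/2 and ∫_0^L cos²(kπx/L) dx = L/2.
u² = 4·sin²(3*π·x) and (u')² = 36*π^2·cos²(3*π·x), and each of sin², cos² integrates to L/2 = 5/6 over (0, 5/3).
∫_0^5/3 u² dx = 10/3, so ||u||_L² = sqrt(30)/3.
∫_0^5/3 (u')² dx = 30*π^2, so ||u'||_L² = sqrt(30)*π.
Ratio ||u||_L² / ||u'||_L² = 1/(3*π).
Sharp Poincaré constant on H^1_0(0, 5/3) is C_P = L/π = 5/(3*π), achieved by sin(3*π/5·x).
This is the k = 5 harmonic; the ratio L/(kπ) is strictly less than C_P = L/π, consistent with the sharp inequality ||u||_L² ≤ C_P ||u'||_L².


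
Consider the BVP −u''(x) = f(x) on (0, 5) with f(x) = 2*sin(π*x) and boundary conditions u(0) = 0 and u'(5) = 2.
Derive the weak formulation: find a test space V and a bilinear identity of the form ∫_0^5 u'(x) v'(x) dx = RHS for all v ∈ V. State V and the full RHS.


V = {v ∈ H^1(0, 5) : v(0) = 0} (test functions vanish at x = 0 where u is specified); weak form: ∫_0^5 u'v' dx = ∫_0^5 (2*sin(π*x)) v dx + 2·v(5) for all v ∈ V.

Multiply both sides by a test function v and integrate from 0 to 5:
  ∫_0^5 −u''(x) v(x) dx = ∫_0^5 f(x) v(x) dx.
Integrate the LHS by parts once:
  ∫_0^5 −u'' v dx = −[u'(x) v(x)]_0^5 + ∫_0^5 u'(x) v'(x) dx.
Thus ∫_0^5 u'(x) v'(x) dx = ∫_0^5 f(x) v(x) dx + [u'(x) v(x)]_0^5.
Choose V so that boundary terms are either known or forced to vanish.
Mixed BC: u(0) = 0 (Dirichlet) and u'(5) = 2 (Neumann). Define V = {v ∈ H^1(0, 5) : v(0) = 0}. Then [u' v]_0^5 = u'(5)·v(5) − u'(0)·0 = 2·v(5).
Weak formulation: find u (satisfying any essential BC) such that ∫_0^5 u'(x) v'(x) dx = ∫_0^5 f v dx + 2·v(5) for all v ∈ V (Dirichlet at 0 absorbed into V; Neumann datum at x = 5 contributes the boundary term).
Substituting f(x) = 2*sin(π*x), the right-hand side is ∫_0^5 (2*sin(π*x)) v dx + 2·v(5).


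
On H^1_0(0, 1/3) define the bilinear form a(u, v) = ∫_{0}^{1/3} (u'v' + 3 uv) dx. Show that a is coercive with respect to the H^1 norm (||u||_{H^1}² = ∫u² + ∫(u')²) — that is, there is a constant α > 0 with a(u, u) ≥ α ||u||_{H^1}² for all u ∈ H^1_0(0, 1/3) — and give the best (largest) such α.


α = 1

Coercivity of a(·,·) on H^1_0(0, 1/3) means a(u, u) ≥ α ||u||_{H^1}² for every u ∈ H^1_0.
The interval has length L = 1/3, and Poincaré/coercivity depend only on L. Here a(u, u) = ∫(u')² + (3)·∫u².
Here c = 3 ≥ 1, so a(u,u) = ∫(u')² + c∫u² ≥ ∫(u')² + ∫u² = ||u||_{H^1}², i.e. α = 1 works. No larger α is possible: a(u,u) ≥ α||u||_{H^1}² means (1−α)∫(u')² ≥ (α−c)∫u², and for the modes u_n = sin(nπ(x−x₀)/L) (x₀ the left endpoint) one has ∫u_n²/∫(u_n')² = (L/(nπ))² → 0, so a(u_n,u_n)/||u_n||_{H^1}² → 1. Hence the optimal constant is α = 1.
Therefore α = 1.


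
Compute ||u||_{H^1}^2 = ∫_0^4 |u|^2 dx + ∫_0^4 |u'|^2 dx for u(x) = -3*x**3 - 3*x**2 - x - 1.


||u||_{H^1}^2 = 6522104/105

The H^1 norm (squared) on an interval (0, L) is
  ||u||_{H^1}^2 = ∫_0^L u(x)^2 dx + ∫_0^L u'(x)^2 dx.
Compute u'(x) = -9*x**2 - 6*x - 1.
Then u(x)^2 = 9*x**6 + 18*x**5 + 15*x**4 + 12*x**3 + 7*x**2 + 2*x + 1 and u'(x)^2 = 81*x**4 + 108*x**3 + 54*x**2 + 12*x + 1.
Integrate each monomial from 0 to 4 using ∫_0^4 c·x^n dx = c·4^(n+1)/(n+1):
  ∫_0^4 u(x)^2 dx = ∫_0^4 (9*x^6 + 18*x^5 + 15*x^4 + 12*x^3 + 7*x^2 + 2*x + 1) dx. Term by term:
    ∫_0^4 9*x^6 dx = 147456/7;  ∫_0^4 18*x^5 dx = 12288;  ∫_0^4 15*x^4 dx = 3072;
    ∫_0^4 12*x^3 dx = 768;  ∫_0^4 7*x^2 dx = 448/3;  ∫_0^4 2*x dx = 16;
    ∫_0^4 1 dx = 4.
  Sum: 147456/7 + 12288 + 3072 + 768 + 448/3 + 16 + 4 = 784612/21.
  ∫_0^4 u'(x)^2 dx = ∫_0^4 (81*x^4 + 108*x^3 + 54*x^2 + 12*x + 1) dx. Term by term:
    ∫_0^4 81*x^4 dx = 82944/5;  ∫_0^4 108*x^3 dx = 6912;  ∫_0^4 54*x^2 dx = 1152;
    ∫_0^4 12*x dx = 96;  ∫_0^4 1 dx = 4.
  Sum: 82944/5 + 6912 + 1152 + 96 + 4 = 123764/5.
Adding: ||u||_{H^1}^2 = 784612/21 + 123764/5 = 6522104/105.


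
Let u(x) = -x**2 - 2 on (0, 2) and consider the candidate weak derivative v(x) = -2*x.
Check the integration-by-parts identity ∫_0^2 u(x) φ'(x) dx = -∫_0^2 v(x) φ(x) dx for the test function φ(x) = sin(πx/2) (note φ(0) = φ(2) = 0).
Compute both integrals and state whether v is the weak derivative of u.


LHS = 8/π, RHS = 8/π. Yes, v = u' weakly.

u(x) = -x**2 - 2, classical derivative u'(x) = -2*x.
φ(x) = sin(πx/2), so φ'(x) = π*cos(π*x/2)/2.
Note φ(0) = φ(2) = 0, so the boundary term u·φ vanishes.
LHS = ∫_0^2 u(x) φ'(x) dx = ∫_0^2 (-π*x^2*cos(π*x/2)/2 - π*cos(π*x/2)) dx. Term by term:
  ∫_0^2 -π*cos(π*x/2) dx = 0;  ∫_0^2 -π*x^2*cos(π*x/2)/2 dx = 8/π.
Sum: 0 + 8/π = 8/π.
So LHS = 8/π.
∫_0^2 v(x) φ(x) dx = ∫_0^2 (-2*x*sin(π*x/2)) dx. Term by term:
  ∫_0^2 -2*x*sin(π*x/2) dx = -8/π.
So RHS = -∫_0^2 v(x) φ(x) dx = 8/π.
LHS = RHS, so the identity holds for this test φ.
Moreover u is smooth here and v(x) = u'(x) = -2*x pointwise, so the identity holds for every test function. Hence v is the weak derivative of u.


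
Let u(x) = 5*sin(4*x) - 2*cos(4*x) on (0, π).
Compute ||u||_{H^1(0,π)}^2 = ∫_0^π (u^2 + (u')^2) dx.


||u||_{H^1(0,π)}^2 = 493*π/2

u'(x) = 8*sin(4*x) + 20*cos(4*x).
Expand u² and (u')² and integrate term by term on (0, π), using: for integers n ≥ 1, ∫_0^π sin²(nx) dx = ∫_0^π cos²(nx) dx = π/2; for n ≠ n', ∫_0^π sin(nx)sin(n'x) dx = ∫_0^π cos(nx)cos(n'x) dx = 0; and by product-to-sum, ∫_0^π sin(nx)cos(n'x) dx = ½∫_0^π [sin((n+n')x) + sin((n−n')x)] dx, which is 0 when n+n' is even and 2n/(n²−n'²) when n+n' is odd (it need not vanish on (0, π)).
  u² squared terms: (-2)²·∫cos(4x)² dx = 4·π/2 = 2*π;  (5)²·∫sin(4x)² dx = 25·π/2 = 25*π/2.
  u² cross terms: 2·(-2)·(5)·∫cos(4x)·sin(4x) dx = -20·(0) = 0.
  So ∫_0^π u² dx = 2*π + 25*π/2 + 0 = 29*π/2.
  (u')² squared terms: (8)²·∫sin(4x)² dx = 64·π/2 = 32*π;  (20)²·∫cos(4x)² dx = 400·π/2 = 200*π.
  (u')² cross terms: 2·(8)·(20)·∫sin(4x)·cos(4x) dx = 320·(0) = 0.
  So ∫_0^π (u')² dx = 32*π + 200*π + 0 = 232*π.
||u||_{H^1}^2 = (29*π/2) + (232*π) = 493*π/2.


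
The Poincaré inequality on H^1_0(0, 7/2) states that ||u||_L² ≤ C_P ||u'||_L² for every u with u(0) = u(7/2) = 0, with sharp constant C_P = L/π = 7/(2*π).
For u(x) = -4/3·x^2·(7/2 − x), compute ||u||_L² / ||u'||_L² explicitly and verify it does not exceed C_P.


||u||_L² / ||u'||_L² = sqrt(14)/4 < C_P = 7/(2*π).

u(x) = -4/3·x^2·(7/2 − x), so u'(x) = 4*x*(3*x - 7)/3.
u(x) = -4/3·x^2·(7/2 − x) vanishes at x = 0 and x = 7/2, so u ∈ H^1_0(0, 7/2). Differentiate via the product rule and integrate the resulting polynomials term by term.
  ∫_0^7/2 u² dx = ∫_0^7/2 (16*x^6/9 - 112*x^5/9 + 196*x^4/9) dx. Term by term:
    ∫_0^7/2 16*x^6/9 dx = 117649/72;  ∫_0^7/2 -112*x^5/9 dx = -823543/216;  ∫_0^7/2 196*x^4/9 dx = 823543/360.
  Sum: 117649/72 − 823543/216 + 823543/360 = 117649/1080.
  ∫_0^7/2 (u')² dx = ∫_0^7/2 (16*x^4 - 224*x^3/3 + 784*x^2/9) dx. Term by term:
    ∫_0^7/2 16*x^4 dx = 16807/10;  ∫_0^7/2 -224*x^3/3 dx = -16807/6;  ∫_0^7/2 784*x^2/9 dx = 33614/27.
  Sum: 16807/10 − 16807/6 + 33614/27 = 16807/135.
∫_0^7/2 u² dx = 117649/1080, so ||u||_L² = 343*sqrt(30)/180.
∫_0^7/2 (u')² dx = 16807/135, so ||u'||_L² = 49*sqrt(105)/45.
Ratio ||u||_L² / ||u'||_L² = sqrt(14)/4.
Sharp Poincaré constant on H^1_0(0, 7/2) is C_P = L/π = 7/(2*π), achieved by sin(2*π/7·x).
A polynomial bump cannot attain the sharp Poincaré constant (only the first sine eigenfunction does), so the ratio is strictly less than C_P, consistent with ||u||_L² ≤ C_P ||u'||_L².


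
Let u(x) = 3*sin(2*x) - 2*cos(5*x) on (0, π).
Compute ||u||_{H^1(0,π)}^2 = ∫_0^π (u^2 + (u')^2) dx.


||u||_{H^1(0,π)}^2 = 416/7 + 149*π/2

u'(x) = 10*sin(5*x) + 6*cos(2*x).
Expand u² and (u')² and integrate term by term on (0, π), using: for integers n ≥ 1, ∫_0^π sin²(nx) dx = ∫_0^π cos²(nx) dx = π/2; for n ≠ n', ∫_0^π sin(nx)sin(n'x) dx = ∫_0^π cos(nx)cos(n'x) dx = 0; and by product-to-sum, ∫_0^π sin(nx)cos(n'x) dx = ½∫_0^π [sin((n+n')x) + sin((n−n')x)] dx, which is 0 when n+n' is even and 2n/(n²−n'²) when n+n' is odd (it need not vanish on (0, π)).
  u² squared terms: (-2)²·∫cos(5x)² dx = 4·π/2 = 2*π;  (3)²·∫sin(2x)² dx = 9·π/2 = 9*π/2.
  u² cross terms: 2·(-2)·(3)·∫cos(5x)·sin(2x) dx = -12·(-4/21) = 16/7.
  So ∫_0^π u² dx = 2*π + 9*π/2 + 16/7 = 16/7 + 13*π/2.
  (u')² squared terms: (6)²·∫cos(2x)² dx = 36·π/2 = 18*π;  (10)²·∫sin(5x)² dx = 100·π/2 = 50*π.
  (u')² cross terms: 2·(6)·(10)·∫cos(2x)·sin(5x) dx = 120·(10/21) = 400/7.
  So ∫_0^π (u')² dx = 18*π + 50*π + 400/7 = 400/7 + 68*π.
||u||_{H^1}^2 = (16/7 + 13*π/2) + (400/7 + 68*π) = 416/7 + 149*π/2.


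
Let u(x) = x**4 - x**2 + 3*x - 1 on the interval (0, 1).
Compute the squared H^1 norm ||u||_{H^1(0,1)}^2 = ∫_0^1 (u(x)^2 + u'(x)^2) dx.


||u||_{H^1}^2 = 919/90

The H^1 norm (squared) on an interval (0, L) is
  ||u||_{H^1}^2 = ∫_0^L u(x)^2 dx + ∫_0^L u'(x)^2 dx.
Compute u'(x) = 4*x**3 - 2*x + 3.
Then u(x)^2 = x**8 - 2*x**6 + 6*x**5 - x**4 - 6*x**3 + 11*x**2 - 6*x + 1 and u'(x)^2 = 16*x**6 - 16*x**4 + 24*x**3 + 4*x**2 - 12*x + 9.
Integrate each monomial from 0 to 1 using ∫_0^1 c·x^n dx = c·1^(n+1)/(n+1):
  ∫_0^1 u(x)^2 dx = ∫_0^1 (x^8 - 2*x^6 + 6*x^5 - x^4 - 6*x^3 + 11*x^2 - 6*x + 1) dx. Term by term:
    ∫_0^1 x^8 dx = 1/9;  ∫_0^1 -2*x^6 dx = -2/7;  ∫_0^1 6*x^5 dx = 1;
    ∫_0^1 -x^4 dx = -1/5;  ∫_0^1 -6*x^3 dx = -3/2;  ∫_0^1 11*x^2 dx = 11/3;
    ∫_0^1 -6*x dx = -3;  ∫_0^1 1 dx = 1.
  Sum: 1/9 − 2/7 + 1 − 1/5 − 3/2 + 11/3 − 3 + 1 = 499/630.
  ∫_0^1 u'(x)^2 dx = ∫_0^1 (16*x^6 - 16*x^4 + 24*x^3 + 4*x^2 - 12*x + 9) dx. Term by term:
    ∫_0^1 16*x^6 dx = 16/7;  ∫_0^1 -16*x^4 dx = -16/5;  ∫_0^1 24*x^3 dx = 6;
    ∫_0^1 4*x^2 dx = 4/3;  ∫_0^1 -12*x dx = -6;  ∫_0^1 9 dx = 9.
  Sum: 16/7 − 16/5 + 6 + 4/3 − 6 + 9 = 989/105.
Adding: ||u||_{H^1}^2 = 499/630 + 989/105 = 919/90.


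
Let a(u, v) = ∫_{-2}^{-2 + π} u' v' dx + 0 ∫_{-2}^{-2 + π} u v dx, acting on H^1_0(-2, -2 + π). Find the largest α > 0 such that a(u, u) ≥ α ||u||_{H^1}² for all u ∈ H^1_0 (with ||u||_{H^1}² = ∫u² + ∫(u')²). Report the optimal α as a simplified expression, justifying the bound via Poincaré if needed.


α = 1/2

Coercivity of a(·,·) on H^1_0(-2, -2 + π) means a(u, u) ≥ α ||u||_{H^1}² for every u ∈ H^1_0.
The interval has length L = π, and Poincaré/coercivity depend only on L. Here a(u, u) = ∫(u')² + (0)·∫u².
Here c = 0, so a(u,u) = ∫(u')² alone. The condition a(u,u) ≥ α||u||_{H^1}² reads (1−α)∫(u')² ≥ (α−c)∫u². Any admissible α is ≤ 1 (rapidly oscillating u have ∫u²/∫(u')² → 0), and α = 1 would force 0 ≥ (1−c)∫u², impossible since c < 1; so 1−α > 0. By the sharp Poincaré inequality on H^1_0 of an interval of length L, ∫(u')² ≥ (π/L)²∫u² with equality for the first sine mode sin(π(x−x₀)/L) (x₀ the left endpoint), so the inequality holds for all u iff (1−α)(π/L)² ≥ α − c, i.e. α ≤ ((π/L)² + c)/((π/L)² + 1) = (1 + c(L/π)²)/(1 + (L/π)²). (Direct route, valid since c ≤ 0: Poincaré gives c∫u² ≥ c(L/π)²∫(u')², so a(u,u) ≥ (1 + c(L/π)²)∫(u')², while ||u||_{H^1}² ≤ (1 + (L/π)²)∫(u')²; dividing yields the same α.) With (π/L)² = 1 and c = 0, the largest admissible constant is α = ((π/L)² + c)/((π/L)² + 1).
Simplifying, α = 1/2.


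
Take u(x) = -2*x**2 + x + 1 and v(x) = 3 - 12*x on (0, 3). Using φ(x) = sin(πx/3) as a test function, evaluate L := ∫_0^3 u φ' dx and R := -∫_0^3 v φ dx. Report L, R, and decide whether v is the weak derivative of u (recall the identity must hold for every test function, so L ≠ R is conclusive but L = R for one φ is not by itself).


LHS = 30/π, RHS = 90/π. No, v is not the weak derivative of u.

u(x) = -2*x**2 + x + 1, classical derivative u'(x) = 1 - 4*x.
φ(x) = sin(πx/3), so φ'(x) = π*cos(π*x/3)/3.
Note φ(0) = φ(3) = 0, so the boundary term u·φ vanishes.
LHS = ∫_0^3 u(x) φ'(x) dx = ∫_0^3 (-2*π*x^2*cos(π*x/3)/3 + π*x*cos(π*x/3)/3 + π*cos(π*x/3)/3) dx. Term by term:
  ∫_0^3 π*cos(π*x/3)/3 dx = 0;  ∫_0^3 -2*π*x^2*cos(π*x/3)/3 dx = 36/π;  ∫_0^3 π*x*cos(π*x/3)/3 dx = -6/π.
Sum: 0 + 36/π − 6/π = 30/π.
So LHS = 30/π.
∫_0^3 v(x) φ(x) dx = ∫_0^3 (-12*x*sin(π*x/3) + 3*sin(π*x/3)) dx. Term by term:
  ∫_0^3 3*sin(π*x/3) dx = 18/π;  ∫_0^3 -12*x*sin(π*x/3) dx = -108/π.
Sum: 18/π − 108/π = -90/π.
So RHS = -∫_0^3 v(x) φ(x) dx = 90/π.
LHS − RHS = -60/π ≠ 0, so the identity fails.
(For a valid weak derivative the identity must hold for EVERY test function, in particular this one. The failure shows v is NOT the weak derivative of u.)
Correct weak derivative would be u'(x) = 1 - 4*x.


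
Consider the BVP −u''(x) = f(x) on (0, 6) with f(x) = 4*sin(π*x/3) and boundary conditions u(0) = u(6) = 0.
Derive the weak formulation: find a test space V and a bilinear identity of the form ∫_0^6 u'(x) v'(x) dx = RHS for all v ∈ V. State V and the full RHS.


V = H^1_0(0, 6) (so v(0) = v(6) = 0); weak form: ∫_0^6 u'v' dx = ∫_0^6 (4*sin(π*x/3)) v dx for all v ∈ V.

Multiply both sides by a test function v and integrate from 0 to 6:
  ∫_0^6 −u''(x) v(x) dx = ∫_0^6 f(x) v(x) dx.
Integrate the LHS by parts once:
  ∫_0^6 −u'' v dx = −[u'(x) v(x)]_0^6 + ∫_0^6 u'(x) v'(x) dx.
Thus ∫_0^6 u'(x) v'(x) dx = ∫_0^6 f(x) v(x) dx + [u'(x) v(x)]_0^6.
Choose V so that boundary terms are either known or forced to vanish.
u is Dirichlet: u(0) = u(6) = 0. Let V = H^1_0(0, 6); then v(0) = v(6) = 0, and [u' v]_0^6 = 0.
Weak formulation: find u (satisfying any essential BC) such that ∫_0^6 u'(x) v'(x) dx = ∫_0^6 f v dx for all v ∈ V.
Substituting f(x) = 4*sin(π*x/3), the right-hand side is ∫_0^6 (4*sin(π*x/3)) v dx.


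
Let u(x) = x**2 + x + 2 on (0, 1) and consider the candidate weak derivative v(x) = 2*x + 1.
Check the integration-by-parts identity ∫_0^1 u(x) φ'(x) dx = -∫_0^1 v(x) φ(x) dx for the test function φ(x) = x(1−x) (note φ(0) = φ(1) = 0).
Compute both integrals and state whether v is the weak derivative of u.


LHS = -1/3, RHS = -1/3. Yes, v = u' weakly.

u(x) = x**2 + x + 2, classical derivative u'(x) = 2*x + 1.
φ(x) = x(1−x), so φ'(x) = 1 - 2*x.
Note φ(0) = φ(1) = 0, so the boundary term u·φ vanishes.
LHS = ∫_0^1 u(x) φ'(x) dx = ∫_0^1 (-2*x^3 - x^2 - 3*x + 2) dx. Term by term:
  ∫_0^1 -2*x^3 dx = -1/2;  ∫_0^1 -x^2 dx = -1/3;  ∫_0^1 -3*x dx = -3/2;
  ∫_0^1 2 dx = 2.
Sum: -1/2 − 1/3 − 3/2 + 2 = -1/3.
So LHS = -1/3.
∫_0^1 v(x) φ(x) dx = ∫_0^1 (-2*x^3 + x^2 + x) dx. Term by term:
  ∫_0^1 -2*x^3 dx = -1/2;  ∫_0^1 x^2 dx = 1/3;  ∫_0^1 x dx = 1/2.
Sum: -1/2 + 1/3 + 1/2 = 1/3.
So RHS = -∫_0^1 v(x) φ(x) dx = -1/3.
LHS = RHS, so the identity holds for this test φ.
Moreover u is smooth here and v(x) = u'(x) = 2*x + 1 pointwise, so the identity holds for every test function. Hence v is the weak derivative of u.


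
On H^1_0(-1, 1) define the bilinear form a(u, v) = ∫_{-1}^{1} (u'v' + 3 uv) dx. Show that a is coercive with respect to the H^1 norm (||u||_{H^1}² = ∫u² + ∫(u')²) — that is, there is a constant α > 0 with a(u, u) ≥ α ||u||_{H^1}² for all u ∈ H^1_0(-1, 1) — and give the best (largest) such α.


α = 1

Coercivity of a(·,·) on H^1_0(-1, 1) means a(u, u) ≥ α ||u||_{H^1}² for every u ∈ H^1_0.
The interval has length L = 2, and Poincaré/coercivity depend only on L. Here a(u, u) = ∫(u')² + (3)·∫u².
Here c = 3 ≥ 1, so a(u,u) = ∫(u')² + c∫u² ≥ ∫(u')² + ∫u² = ||u||_{H^1}², i.e. α = 1 works. No larger α is possible: a(u,u) ≥ α||u||_{H^1}² means (1−α)∫(u')² ≥ (α−c)∫u², and for the modes u_n = sin(nπ(x−x₀)/L) (x₀ the left endpoint) one has ∫u_n²/∫(u_n')² = (L/(nπ))² → 0, so a(u_n,u_n)/||u_n||_{H^1}² → 1. Hence the optimal constant is α = 1.
Therefore α = 1.


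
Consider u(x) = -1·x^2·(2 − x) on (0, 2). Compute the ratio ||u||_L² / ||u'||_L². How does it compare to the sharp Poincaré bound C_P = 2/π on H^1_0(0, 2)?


||u||_L² / ||u'||_L² = sqrt(14)/7 < C_P = 2/π.

u(x) = -1·x^2·(2 − x), so u'(x) = x*(3*x - 4).
u(x) = -1·x^2·(2 − x) vanishes at x = 0 and x = 2, so u ∈ H^1_0(0, 2). Differentiate via the product rule and integrate the resulting polynomials term by term.
  ∫_0^2 u² dx = ∫_0^2 (x^6 - 4*x^5 + 4*x^4) dx. Term by term:
    ∫_0^2 x^6 dx = 128/7;  ∫_0^2 -4*x^5 dx = -128/3;  ∫_0^2 4*x^4 dx = 128/5.
  Sum: 128/7 − 128/3 + 128/5 = 128/105.
  ∫_0^2 (u')² dx = ∫_0^2 (9*x^4 - 24*x^3 + 16*x^2) dx. Term by term:
    ∫_0^2 9*x^4 dx = 288/5;  ∫_0^2 -24*x^3 dx = -96;  ∫_0^2 16*x^2 dx = 128/3.
  Sum: 288/5 − 96 + 128/3 = 64/15.
∫_0^2 u² dx = 128/105, so ||u||_L² = 8*sqrt(210)/105.
∫_0^2 (u')² dx = 64/15, so ||u'||_L² = 8*sqrt(15)/15.
Ratio ||u||_L² / ||u'||_L² = sqrt(14)/7.
Sharp Poincaré constant on H^1_0(0, 2) is C_P = L/π = 2/π, achieved by sin(π/2·x).
A polynomial bump cannot attain the sharp Poincaré constant (only the first sine eigenfunction does), so the ratio is strictly less than C_P, consistent with ||u||_L² ≤ C_P ||u'||_L².


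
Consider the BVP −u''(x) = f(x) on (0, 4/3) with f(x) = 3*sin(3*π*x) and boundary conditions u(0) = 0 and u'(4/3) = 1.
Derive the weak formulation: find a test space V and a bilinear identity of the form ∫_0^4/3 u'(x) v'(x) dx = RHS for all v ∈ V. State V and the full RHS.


V = {v ∈ H^1(0, 4/3) : v(0) = 0} (test functions vanish at x = 0 where u is specified); weak form: ∫_0^4/3 u'v' dx = ∫_0^4/3 (3*sin(3*π*x)) v dx + v(4/3) for all v ∈ V.

Multiply both sides by a test function v and integrate from 0 to 4/3:
  ∫_0^4/3 −u''(x) v(x) dx = ∫_0^4/3 f(x) v(x) dx.
Integrate the LHS by parts once:
  ∫_0^4/3 −u'' v dx = −[u'(x) v(x)]_0^4/3 + ∫_0^4/3 u'(x) v'(x) dx.
Thus ∫_0^4/3 u'(x) v'(x) dx = ∫_0^4/3 f(x) v(x) dx + [u'(x) v(x)]_0^4/3.
Choose V so that boundary terms are either known or forced to vanish.
Mixed BC: u(0) = 0 (Dirichlet) and u'(4/3) = 1 (Neumann). Define V = {v ∈ H^1(0, 4/3) : v(0) = 0}. Then [u' v]_0^4/3 = u'(4/3)·v(4/3) − u'(0)·0 = v(4/3).
Weak formulation: find u (satisfying any essential BC) such that ∫_0^4/3 u'(x) v'(x) dx = ∫_0^4/3 f v dx + v(4/3) for all v ∈ V (Dirichlet at 0 absorbed into V; Neumann datum at x = 4/3 contributes the boundary term).
Substituting f(x) = 3*sin(3*π*x), the right-hand side is ∫_0^4/3 (3*sin(3*π*x)) v dx + v(4/3).


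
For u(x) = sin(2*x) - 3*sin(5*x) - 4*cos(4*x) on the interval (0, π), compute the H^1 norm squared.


||u||_{H^1(0,π)}^2 = 1360/3 + 511*π/2

u'(x) = 16*sin(4*x) + 2*cos(2*x) - 15*cos(5*x).
Expand u² and (u')² and integrate term by term on (0, π), using: for integers n ≥ 1, ∫_0^π sin²(nx) dx = ∫_0^π cos²(nx) dx = π/2; for n ≠ n', ∫_0^π sin(nx)sin(n'x) dx = ∫_0^π cos(nx)cos(n'x) dx = 0; and by product-to-sum, ∫_0^π sin(nx)cos(n'x) dx = ½∫_0^π [sin((n+n')x) + sin((n−n')x)] dx, which is 0 when n+n' is even and 2n/(n²−n'²) when n+n' is odd (it need not vanish on (0, π)).
  u² squared terms: (-4)²·∫cos(4x)² dx = 16·π/2 = 8*π;  (-3)²·∫sin(5x)² dx = 9·π/2 = 9*π/2;  (1)²·∫sin(2x)² dx = 1·π/2 = π/2.
  u² cross terms: 2·(-4)·(-3)·∫cos(4x)·sin(5x) dx = 24·(10/9) = 80/3;  2·(-4)·(1)·∫cos(4x)·sin(2x) dx = -8·(0) = 0;  2·(-3)·(1)·∫sin(5x)·sin(2x) dx = -6·(0) = 0.
  So ∫_0^π u² dx = 8*π + 9*π/2 + π/2 + 80/3 + 0 + 0 = 80/3 + 13*π.
  (u')² squared terms: (-15)²·∫cos(5x)² dx = 225·π/2 = 225*π/2;  (2)²·∫cos(2x)² dx = 4·π/2 = 2*π;  (16)²·∫sin(4x)² dx = 256·π/2 = 128*π.
  (u')² cross terms: 2·(-15)·(2)·∫cos(5x)·cos(2x) dx = -60·(0) = 0;  2·(-15)·(16)·∫cos(5x)·sin(4x) dx = -480·(-8/9) = 1280/3;  2·(2)·(16)·∫cos(2x)·sin(4x) dx = 64·(0) = 0.
  So ∫_0^π (u')² dx = 225*π/2 + 2*π + 128*π + 0 + 1280/3 + 0 = 1280/3 + 485*π/2.
||u||_{H^1}^2 = (80/3 + 13*π) + (1280/3 + 485*π/2) = 1360/3 + 511*π/2.


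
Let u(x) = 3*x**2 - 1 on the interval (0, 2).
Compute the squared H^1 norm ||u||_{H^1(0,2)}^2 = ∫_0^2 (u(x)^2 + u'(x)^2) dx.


||u||_{H^1}^2 = 698/5

The H^1 norm (squared) on an interval (0, L) is
  ||u||_{H^1}^2 = ∫_0^L u(x)^2 dx + ∫_0^L u'(x)^2 dx.
Compute u'(x) = 6*x.
Then u(x)^2 = 9*x**4 - 6*x**2 + 1 and u'(x)^2 = 36*x**2.
Integrate each monomial from 0 to 2 using ∫_0^2 c·x^n dx = c·2^(n+1)/(n+1):
  ∫_0^2 u(x)^2 dx = ∫_0^2 (9*x^4 - 6*x^2 + 1) dx. Term by term:
    ∫_0^2 9*x^4 dx = 288/5;  ∫_0^2 -6*x^2 dx = -16;  ∫_0^2 1 dx = 2.
  Sum: 288/5 − 16 + 2 = 218/5.
  ∫_0^2 u'(x)^2 dx = ∫_0^2 (36*x^2) dx. Term by term:
    ∫_0^2 36*x^2 dx = 96.
Adding: ||u||_{H^1}^2 = 218/5 + 96 = 698/5.


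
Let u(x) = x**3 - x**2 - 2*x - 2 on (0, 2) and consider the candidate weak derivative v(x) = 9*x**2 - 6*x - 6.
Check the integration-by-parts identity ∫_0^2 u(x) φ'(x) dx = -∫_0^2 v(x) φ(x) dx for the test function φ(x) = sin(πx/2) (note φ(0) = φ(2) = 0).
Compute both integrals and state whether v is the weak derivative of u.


LHS = -8/π + 96/π^3, RHS = -24/π + 288/π^3. No, v is not the weak derivative of u.

u(x) = x**3 - x**2 - 2*x - 2, classical derivative u'(x) = 3*x**2 - 2*x - 2.
φ(x) = sin(πx/2), so φ'(x) = π*cos(π*x/2)/2.
Note φ(0) = φ(2) = 0, so the boundary term u·φ vanishes.
LHS = ∫_0^2 u(x) φ'(x) dx = ∫_0^2 (π*x^3*cos(π*x/2)/2 - π*x^2*cos(π*x/2)/2 - π*x*cos(π*x/2) - π*cos(π*x/2)) dx. Term by term:
  ∫_0^2 -π*cos(π*x/2) dx = 0;  ∫_0^2 π*x^3*cos(π*x/2)/2 dx = -24/π + 96/π^3;  ∫_0^2 -π*x*cos(π*x/2) dx = 8/π;
  ∫_0^2 -π*x^2*cos(π*x/2)/2 dx = 8/π.
Sum: 0 + -24/π + 96/π^3 + 8/π + 8/π = -8/π + 96/π^3.
So LHS = -8/π + 96/π^3.
∫_0^2 v(x) φ(x) dx = ∫_0^2 (9*x^2*sin(π*x/2) - 6*x*sin(π*x/2) - 6*sin(π*x/2)) dx. Term by term:
  ∫_0^2 -6*sin(π*x/2) dx = -24/π;  ∫_0^2 -6*x*sin(π*x/2) dx = -24/π;  ∫_0^2 9*x^2*sin(π*x/2) dx = -288/π^3 + 72/π.
Sum: -24/π − 24/π + -288/π^3 + 72/π = -288/π^3 + 24/π.
So RHS = -∫_0^2 v(x) φ(x) dx = -24/π + 288/π^3.
LHS − RHS = -192/π^3 + 16/π ≠ 0, so the identity fails.
(For a valid weak derivative the identity must hold for EVERY test function, in particular this one. The failure shows v is NOT the weak derivative of u.)
Correct weak derivative would be u'(x) = 3*x**2 - 2*x - 2.
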